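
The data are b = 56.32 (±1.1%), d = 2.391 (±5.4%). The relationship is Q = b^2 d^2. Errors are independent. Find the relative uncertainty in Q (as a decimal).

Since Q is a product/quotient, work with relative uncertainties:
  (2·δb/b)² = (2×0.0110)² = 0.000484;  (2·δd/d)² = (2×0.0540)² = 0.0117
δQ/Q = √(0.0121) = 0.110

0.110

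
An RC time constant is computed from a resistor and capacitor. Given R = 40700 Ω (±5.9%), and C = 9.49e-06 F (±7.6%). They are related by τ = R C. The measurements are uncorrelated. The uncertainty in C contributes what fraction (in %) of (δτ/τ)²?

62.4%

(δτ/τ)² = (1·δR/R)² + (1·δC/C)²
  R term: (1×0.0590)² = 0.00348
  C term: (1×0.0760)² = 0.00578
Total = 0.00926. Share from C = 0.00578/0.00926 = 0.624.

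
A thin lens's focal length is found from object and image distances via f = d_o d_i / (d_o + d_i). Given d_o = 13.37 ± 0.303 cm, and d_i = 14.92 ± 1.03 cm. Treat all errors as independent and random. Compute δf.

0.245 cm

∂f/∂d_o = (d_i/(d_o+d_i))² = 0.278;  ∂f/∂d_i = (d_o/(d_o+d_i))² = 0.223
δf = √((∂f/∂d_o · δd_o)² + (∂f/∂d_i · δd_i)²) = √(0.00710 + 0.0529) = 0.245 cm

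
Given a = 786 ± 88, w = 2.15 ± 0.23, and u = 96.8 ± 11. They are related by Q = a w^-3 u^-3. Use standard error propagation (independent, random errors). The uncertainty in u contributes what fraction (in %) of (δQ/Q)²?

(δQ/Q)² = (1·δa/a)² + (-3·δw/w)² + (-3·δu/u)²
  a term: (1×0.112)² = 0.0125
  w term: (-3×0.107)² = 0.103
  u term: (-3×0.114)² = 0.116
Total = 0.232. Share from u = 0.116/0.232 = 0.501.

50.1%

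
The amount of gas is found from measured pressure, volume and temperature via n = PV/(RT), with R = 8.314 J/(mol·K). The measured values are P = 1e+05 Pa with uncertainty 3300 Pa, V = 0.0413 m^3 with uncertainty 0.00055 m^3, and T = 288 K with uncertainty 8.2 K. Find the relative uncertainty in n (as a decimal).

Since n is a product/quotient, work with relative uncertainties:
  (1·δP/P)² = (1×0.0330)² = 0.00109;  (1·δV/V)² = (1×0.0133)² = 0.000177;  (-1·δT/T)² = (-1×0.0285)² = 0.000811
δn/n = √(0.00208) = 0.0456

0.0456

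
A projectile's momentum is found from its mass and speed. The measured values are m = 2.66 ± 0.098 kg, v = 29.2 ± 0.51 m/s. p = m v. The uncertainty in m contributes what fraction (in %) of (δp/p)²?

(δp/p)² = (1·δm/m)² + (1·δv/v)²
  m term: (1×0.0368)² = 0.00136
  v term: (1×0.0175)² = 0.000305
Total = 0.00166. Share from m = 0.00136/0.00166 = 0.816.

81.6%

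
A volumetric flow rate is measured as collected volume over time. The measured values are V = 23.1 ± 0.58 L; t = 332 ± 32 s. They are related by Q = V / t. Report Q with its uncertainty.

Since Q is a product/quotient, work with relative uncertainties:
  (1·δV/V)² = (1×0.0251)² = 0.000630;  (-1·δt/t)² = (-1×0.0964)² = 0.00929
δQ/Q = √(0.00992) = 0.0996
Q = 0.0696 L/s, so δQ = 0.0996 × 0.0696 = 0.00693 L/s.

0.0696 ± 0.00693 L/s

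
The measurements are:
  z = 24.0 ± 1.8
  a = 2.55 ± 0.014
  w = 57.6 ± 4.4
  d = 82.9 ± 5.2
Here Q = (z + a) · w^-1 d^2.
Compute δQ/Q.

0.162

Let u = z + a = 26.6. δu = √(δz² + δa²) = √(3.24 + 0.000196) = 1.80, so δu/u = 0.0678.
Q is then a monomial in u, w, d:
δQ/Q = √((δu/u)² + (-1·δw/w)² + (2·δd/d)²) = √(0.00460 + 0.00584 + 0.0157) = 0.162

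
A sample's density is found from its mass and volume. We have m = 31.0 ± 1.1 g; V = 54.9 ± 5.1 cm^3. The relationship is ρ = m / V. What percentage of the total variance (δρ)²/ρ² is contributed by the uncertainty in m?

12.7%

(δρ/ρ)² = (1·δm/m)² + (-1·δV/V)²
  m term: (1×0.0355)² = 0.00126
  V term: (-1×0.0929)² = 0.00863
Total = 0.00989. Share from m = 0.00126/0.00989 = 0.127.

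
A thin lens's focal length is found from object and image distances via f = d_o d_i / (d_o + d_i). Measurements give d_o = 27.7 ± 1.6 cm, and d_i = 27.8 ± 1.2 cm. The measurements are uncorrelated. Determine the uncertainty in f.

∂f/∂d_o = (d_i/(d_o+d_i))² = 0.251;  ∂f/∂d_i = (d_o/(d_o+d_i))² = 0.249
δf = √((∂f/∂d_o · δd_o)² + (∂f/∂d_i · δd_i)²) = √(0.161 + 0.0894) = 0.501 cm

0.501 cm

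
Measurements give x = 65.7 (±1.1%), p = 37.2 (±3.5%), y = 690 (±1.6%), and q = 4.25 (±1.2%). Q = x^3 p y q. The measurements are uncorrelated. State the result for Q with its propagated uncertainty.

Q is a product of powers, so relative uncertainties combine in quadrature:
  (3·δx/x)² = (3×0.0110)² = 0.00109;  (1·δp/p)² = (1×0.0350)² = 0.00123;  (1·δy/y)² = (1×0.0160)² = 0.000256;  (1·δq/q)² = (1×0.0120)² = 0.000144
δQ/Q = √(0.00271) = 0.0521
Q = 3.09e+10, so δQ = 0.0521 × 3.09e+10 = 1.61e+09.

(3.09 ± 0.161) × 10^10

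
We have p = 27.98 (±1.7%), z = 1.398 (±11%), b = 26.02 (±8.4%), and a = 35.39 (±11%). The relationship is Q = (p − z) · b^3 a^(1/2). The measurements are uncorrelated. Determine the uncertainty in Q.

7.2e+05

Let u = p − z = 26.58. δu = √(δp² + δz²) = √(0.226 + 0.0236) = 0.500, so δu/u = 0.0188.
Q is then a monomial in u, b, a:
δQ/Q = √((δu/u)² + (3·δb/b)² + (½·δa/a)²) = √(0.000354 + 0.0635 + 0.00302) = 0.259
Q = 2.786e+06, so δQ = 0.259 × 2.786e+06 = 7.2e+05.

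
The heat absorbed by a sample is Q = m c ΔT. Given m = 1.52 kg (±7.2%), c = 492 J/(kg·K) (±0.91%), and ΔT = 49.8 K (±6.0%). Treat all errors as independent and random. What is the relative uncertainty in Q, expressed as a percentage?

Since Q is a product/quotient, work with relative uncertainties:
  (1·δm/m)² = (1×0.0720)² = 0.00518;  (1·δc/c)² = (1×0.00910)² = 8.28e-05;  (1·δΔT/ΔT)² = (1×0.0600)² = 0.00360
δQ/Q = √(0.00887) = 0.0942

9.42%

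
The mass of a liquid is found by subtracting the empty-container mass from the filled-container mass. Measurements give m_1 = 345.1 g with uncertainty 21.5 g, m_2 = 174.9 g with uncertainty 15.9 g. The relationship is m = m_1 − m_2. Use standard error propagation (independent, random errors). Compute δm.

26.7 g

Absolute uncertainties add in quadrature for a linear combination:
  (δm_1)² = 462;  (δm_2)² = 253
δm = √(715) = 26.7 g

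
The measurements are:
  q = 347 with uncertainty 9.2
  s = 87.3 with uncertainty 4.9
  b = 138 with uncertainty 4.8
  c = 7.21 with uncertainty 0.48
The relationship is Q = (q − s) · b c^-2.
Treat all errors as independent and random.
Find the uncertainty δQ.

98.8

Let u = q − s = 260. δu = √(δq² + δs²) = √(84.6 + 24.0) = 10.4, so δu/u = 0.0401.
Q is then a monomial in u, b, c:
δQ/Q = √((δu/u)² + (1·δb/b)² + (-2·δc/c)²) = √(0.00161 + 0.00121 + 0.0177) = 0.143
Q = 689, so δQ = 0.143 × 689 = 98.8.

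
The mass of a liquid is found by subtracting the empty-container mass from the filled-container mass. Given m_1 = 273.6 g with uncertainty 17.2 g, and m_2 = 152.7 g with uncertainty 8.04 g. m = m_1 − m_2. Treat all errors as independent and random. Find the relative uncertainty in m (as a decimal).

m is a linear combination, so absolute uncertainties add in quadrature:
  (δm_1)² = 296;  (δm_2)² = 64.6
δm = √(360) = 19.0 g
m = 120.9 g, so δm/m = 19.0/120.9 = 0.157.

0.157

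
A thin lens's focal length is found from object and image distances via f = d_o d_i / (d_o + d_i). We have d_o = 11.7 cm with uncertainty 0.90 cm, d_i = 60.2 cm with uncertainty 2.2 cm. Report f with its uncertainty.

∂f/∂d_o = (d_i/(d_o+d_i))² = 0.701;  ∂f/∂d_i = (d_o/(d_o+d_i))² = 0.0265
δf = √((∂f/∂d_o · δd_o)² + (∂f/∂d_i · δd_i)²) = √(0.398 + 0.00339) = 0.634 cm
f = 9.80 cm.

9.80 ± 0.634 cm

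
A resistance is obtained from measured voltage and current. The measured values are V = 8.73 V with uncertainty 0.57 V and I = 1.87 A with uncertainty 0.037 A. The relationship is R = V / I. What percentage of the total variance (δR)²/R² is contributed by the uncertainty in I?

(δR/R)² = (1·δV/V)² + (-1·δI/I)²
  V term: (1×0.0653)² = 0.00426
  I term: (-1×0.0198)² = 0.000391
Total = 0.00465. Share from I = 0.000391/0.00465 = 0.0841.

8.41%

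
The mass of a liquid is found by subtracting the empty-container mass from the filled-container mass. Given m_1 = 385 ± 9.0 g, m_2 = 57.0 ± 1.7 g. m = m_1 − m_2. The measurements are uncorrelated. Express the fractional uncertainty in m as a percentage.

2.79%

For a sum/difference, combine absolute errors in quadrature:
  (δm_1)² = 81.0;  (δm_2)² = 2.89
δm = √(83.9) = 9.16 g
m = 328 g, so δm/m = 9.16/328 = 0.0279.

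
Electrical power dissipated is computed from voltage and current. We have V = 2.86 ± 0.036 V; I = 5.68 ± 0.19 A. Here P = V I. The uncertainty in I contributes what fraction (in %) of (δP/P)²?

(δP/P)² = (1·δV/V)² + (1·δI/I)²
  V term: (1×0.0126)² = 0.000158
  I term: (1×0.0335)² = 0.00112
Total = 0.00128. Share from I = 0.00112/0.00128 = 0.876.

87.6%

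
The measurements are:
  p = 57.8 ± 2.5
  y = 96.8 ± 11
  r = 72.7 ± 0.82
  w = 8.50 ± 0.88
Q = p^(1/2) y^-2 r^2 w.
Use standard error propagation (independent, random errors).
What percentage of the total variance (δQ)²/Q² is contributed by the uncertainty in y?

(δQ/Q)² = (½·δp/p)² + (-2·δy/y)² + (2·δr/r)² + (1·δw/w)²
  p term: (0.5×0.0433)² = 0.000468
  y term: (-2×0.114)² = 0.0517
  r term: (2×0.0113)² = 0.000509
  w term: (1×0.104)² = 0.0107
Total = 0.0633. Share from y = 0.0517/0.0633 = 0.815.

81.5%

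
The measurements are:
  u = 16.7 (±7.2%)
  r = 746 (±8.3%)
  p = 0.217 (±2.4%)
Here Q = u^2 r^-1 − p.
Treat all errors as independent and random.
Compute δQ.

Let w = u^2·r^-1 = 0.374. δw/w = √((2·δu/u)² + (-1·δr/r)²) = √(0.0207 + 0.00689) = 0.166, so δw = 0.0621.
Q = w − p: δQ = √(δw² + δp²) = √(0.00386 + 2.71e-05) = 0.0624

0.0624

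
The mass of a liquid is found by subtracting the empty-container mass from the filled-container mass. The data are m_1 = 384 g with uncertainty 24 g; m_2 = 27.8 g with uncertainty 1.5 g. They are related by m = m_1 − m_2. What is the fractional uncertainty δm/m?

Absolute uncertainties add in quadrature for a linear combination:
  (δm_1)² = 576;  (δm_2)² = 2.25
δm = √(578) = 24.0 g
m = 356 g, so δm/m = 24.0/356 = 0.0675.

0.0675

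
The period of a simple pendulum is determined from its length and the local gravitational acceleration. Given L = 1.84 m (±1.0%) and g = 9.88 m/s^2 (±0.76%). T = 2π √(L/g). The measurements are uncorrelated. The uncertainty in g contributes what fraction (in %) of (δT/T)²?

(δT/T)² = (½·δL/L)² + (−½·δg/g)²
  L term: (0.5×0.0100)² = 2.5e-05
  g term: (-0.5×0.00760)² = 1.44e-05
Total = 3.94e-05. Share from g = 1.44e-05/3.94e-05 = 0.366.

36.6%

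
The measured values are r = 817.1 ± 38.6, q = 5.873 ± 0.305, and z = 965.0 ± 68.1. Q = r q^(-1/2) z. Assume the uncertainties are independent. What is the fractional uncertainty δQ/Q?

Products/powers → add relative errors in quadrature, weighted by exponent:
  (1·δr/r)² = (1×0.0472)² = 0.00223;  (−½·δq/q)² = (-0.5×0.0519)² = 0.000674;  (1·δz/z)² = (1×0.0706)² = 0.00498
δQ/Q = √(0.00789) = 0.0888

0.0888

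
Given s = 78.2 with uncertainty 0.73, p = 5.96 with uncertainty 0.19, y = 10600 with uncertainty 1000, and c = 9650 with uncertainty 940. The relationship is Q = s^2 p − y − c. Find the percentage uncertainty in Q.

11.9%

Let w = s^2·p = 36400. δw/w = √((2·δs/s)² + (1·δp/p)²) = √(0.000349 + 0.00102) = 0.0369, so δw = 1350.
Q = w − y − c: δQ = √(δw² + δy² + δc²) = √(1.81e+06 + 1e+06 + 8.84e+05) = 1920
Q = 16200, so δQ/Q = 1920/16200 = 0.119.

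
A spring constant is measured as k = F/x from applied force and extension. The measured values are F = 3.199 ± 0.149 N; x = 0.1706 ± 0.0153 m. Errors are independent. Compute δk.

Products/powers → add relative errors in quadrature, weighted by exponent:
  (1·δF/F)² = (1×0.0466)² = 0.00217;  (-1·δx/x)² = (-1×0.0897)² = 0.00804
δk/k = √(0.0102) = 0.101
k = 18.75 N/m, so δk = 0.101 × 18.75 = 1.89 N/m.

1.89 N/m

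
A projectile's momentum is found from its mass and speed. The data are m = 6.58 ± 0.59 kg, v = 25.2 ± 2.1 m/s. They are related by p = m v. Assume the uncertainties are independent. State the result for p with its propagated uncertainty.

166 ± 20.3 kg·m/s

Since p is a product/quotient, work with relative uncertainties:
  (1·δm/m)² = (1×0.0897)² = 0.00804;  (1·δv/v)² = (1×0.0833)² = 0.00694
δp/p = √(0.0150) = 0.122
p = 166 kg·m/s, so δp = 0.122 × 166 = 20.3 kg·m/s.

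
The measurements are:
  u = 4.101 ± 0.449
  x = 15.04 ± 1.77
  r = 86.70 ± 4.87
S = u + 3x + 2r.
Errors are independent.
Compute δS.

11.1

For a sum/difference, combine absolute errors in quadrature:
  (δu)² = 0.202;  (3·δx)² = 28.2;  (2·δr)² = 94.9
δS = √(123) = 11.1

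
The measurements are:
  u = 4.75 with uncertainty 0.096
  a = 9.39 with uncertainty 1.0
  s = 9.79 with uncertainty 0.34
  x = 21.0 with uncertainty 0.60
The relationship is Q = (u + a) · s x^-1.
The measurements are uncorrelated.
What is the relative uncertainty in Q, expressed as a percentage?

8.41%

Let w = u + a = 14.1. δw = √(δu² + δa²) = √(0.00922 + 1.00) = 1.00, so δw/w = 0.0710.
Q is then a monomial in w, s, x:
δQ/Q = √((δw/w)² + (1·δs/s)² + (-1·δx/x)²) = √(0.00505 + 0.00121 + 0.000816) = 0.0841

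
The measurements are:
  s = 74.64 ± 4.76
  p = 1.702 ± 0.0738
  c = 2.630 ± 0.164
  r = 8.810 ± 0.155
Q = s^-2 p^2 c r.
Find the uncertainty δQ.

0.00202

Q is a product of powers, so relative uncertainties combine in quadrature:
  (-2·δs/s)² = (-2×0.0638)² = 0.0163;  (2·δp/p)² = (2×0.0434)² = 0.00752;  (1·δc/c)² = (1×0.0624)² = 0.00389;  (1·δr/r)² = (1×0.0176)² = 0.000310
δQ/Q = √(0.0280) = 0.167
Q = 0.01205, so δQ = 0.167 × 0.01205 = 0.00202.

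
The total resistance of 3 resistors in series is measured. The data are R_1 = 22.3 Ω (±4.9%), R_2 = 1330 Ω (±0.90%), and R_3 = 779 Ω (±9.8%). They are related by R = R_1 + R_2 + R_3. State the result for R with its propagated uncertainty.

Each term contributes (cᵢ δxᵢ)² to (δR)²:
  (δR_1)² = 1.19;  (δR_2)² = 143;  (δR_3)² = 5830
δR = √(5970) = 77.3 Ω
R = 2130 Ω.

2130 ± 77.3 Ω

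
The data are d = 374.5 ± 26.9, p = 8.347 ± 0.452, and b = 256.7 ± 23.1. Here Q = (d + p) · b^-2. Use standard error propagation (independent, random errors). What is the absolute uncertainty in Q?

0.00112

Let u = d + p = 382.8. δu = √(δd² + δp²) = √(724 + 0.204) = 26.9, so δu/u = 0.0703.
Q is then a monomial in u, b:
δQ/Q = √((δu/u)² + (-2·δb/b)²) = √(0.00494 + 0.0324) = 0.193
Q = 0.005810, so δQ = 0.193 × 0.005810 = 0.00112.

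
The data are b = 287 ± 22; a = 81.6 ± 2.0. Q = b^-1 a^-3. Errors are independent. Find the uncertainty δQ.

6.81e-10

Each factor contributes (exponent × relative error)² to (δQ/Q)²:
  (-1·δb/b)² = (-1×0.0767)² = 0.00588;  (-3·δa/a)² = (-3×0.0245)² = 0.00541
δQ/Q = √(0.0113) = 0.106
Q = 6.41e-09, so δQ = 0.106 × 6.41e-09 = 6.81e-10.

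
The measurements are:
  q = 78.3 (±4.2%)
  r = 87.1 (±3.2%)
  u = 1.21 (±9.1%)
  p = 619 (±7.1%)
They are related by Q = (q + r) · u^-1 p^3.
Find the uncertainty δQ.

7.56e+09

Let w = q + r = 165. δw = √(δq² + δr²) = √(10.8 + 7.77) = 4.31, so δw/w = 0.0261.
Q is then a monomial in w, u, p:
δQ/Q = √((δw/w)² + (-1·δu/u)² + (3·δp/p)²) = √(0.000679 + 0.00828 + 0.0454) = 0.233
Q = 3.24e+10, so δQ = 0.233 × 3.24e+10 = 7.56e+09.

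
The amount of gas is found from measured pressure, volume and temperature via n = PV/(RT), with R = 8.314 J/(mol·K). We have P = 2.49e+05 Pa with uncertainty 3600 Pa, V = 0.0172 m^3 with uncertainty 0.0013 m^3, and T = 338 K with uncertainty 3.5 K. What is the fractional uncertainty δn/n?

0.0776

Products/powers → add relative errors in quadrature, weighted by exponent:
  (1·δP/P)² = (1×0.0145)² = 0.000209;  (1·δV/V)² = (1×0.0756)² = 0.00571;  (-1·δT/T)² = (-1×0.0104)² = 0.000107
δn/n = √(0.00603) = 0.0776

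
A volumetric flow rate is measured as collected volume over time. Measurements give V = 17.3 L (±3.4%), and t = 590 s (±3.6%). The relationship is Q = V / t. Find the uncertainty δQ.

Each factor contributes (exponent × relative error)² to (δQ/Q)²:
  (1·δV/V)² = (1×0.0340)² = 0.00116;  (-1·δt/t)² = (-1×0.0360)² = 0.00130
δQ/Q = √(0.00245) = 0.0495
Q = 0.0293 L/s, so δQ = 0.0495 × 0.0293 = 0.00145 L/s.

0.00145 L/s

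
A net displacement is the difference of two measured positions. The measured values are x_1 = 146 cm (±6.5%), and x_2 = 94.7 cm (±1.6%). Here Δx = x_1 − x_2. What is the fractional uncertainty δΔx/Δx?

Sums and differences: (δΔx)² = Σ (cᵢ δxᵢ)².
  (δx_1)² = 90.1;  (δx_2)² = 2.30
δΔx = √(92.4) = 9.61 cm
Δx = 51.3 cm, so δΔx/Δx = 9.61/51.3 = 0.187.

0.187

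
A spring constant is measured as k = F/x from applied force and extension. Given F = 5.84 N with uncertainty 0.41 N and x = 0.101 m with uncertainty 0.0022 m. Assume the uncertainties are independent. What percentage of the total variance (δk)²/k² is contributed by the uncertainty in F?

(δk/k)² = (1·δF/F)² + (-1·δx/x)²
  F term: (1×0.0702)² = 0.00493
  x term: (-1×0.0218)² = 0.000474
Total = 0.00540. Share from F = 0.00493/0.00540 = 0.912.

91.2%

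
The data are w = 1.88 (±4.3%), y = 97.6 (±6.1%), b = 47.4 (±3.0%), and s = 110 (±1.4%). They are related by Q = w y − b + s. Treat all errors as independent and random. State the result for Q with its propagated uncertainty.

246 ± 13.9

Let p = w·y = 183. δp/p = √((1·δw/w)² + (1·δy/y)²) = √(0.00185 + 0.00372) = 0.0746, so δp = 13.7.
Q = p − b + s: δQ = √(δp² + δb² + δs²) = √(188 + 2.02 + 2.37) = 13.9
Q = 246.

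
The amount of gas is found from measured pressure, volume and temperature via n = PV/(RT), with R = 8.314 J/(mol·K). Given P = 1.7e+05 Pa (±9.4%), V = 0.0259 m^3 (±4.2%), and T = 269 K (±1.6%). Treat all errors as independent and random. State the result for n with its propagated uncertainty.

For a monomial n ∝ P, V, T^-1, fractional errors add in quadrature:
  (1·δP/P)² = (1×0.0940)² = 0.00884;  (1·δV/V)² = (1×0.0420)² = 0.00176;  (-1·δT/T)² = (-1×0.0160)² = 0.000256
δn/n = √(0.0109) = 0.104
n = 1.97 mol, so δn = 0.104 × 1.97 = 0.205 mol.

1.97 ± 0.205 mol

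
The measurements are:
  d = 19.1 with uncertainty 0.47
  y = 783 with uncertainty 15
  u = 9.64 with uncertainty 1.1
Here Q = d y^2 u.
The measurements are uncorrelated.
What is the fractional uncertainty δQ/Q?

For a monomial Q ∝ d, y^2, u, fractional errors add in quadrature:
  (1·δd/d)² = (1×0.0246)² = 0.000606;  (2·δy/y)² = (2×0.0192)² = 0.00147;  (1·δu/u)² = (1×0.114)² = 0.0130
δQ/Q = √(0.0151) = 0.123

0.123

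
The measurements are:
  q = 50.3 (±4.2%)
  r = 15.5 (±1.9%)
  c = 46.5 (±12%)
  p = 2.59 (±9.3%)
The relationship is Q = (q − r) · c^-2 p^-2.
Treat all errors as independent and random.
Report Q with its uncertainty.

0.00240 ± 0.000743

Let u = q − r = 34.8. δu = √(δq² + δr²) = √(4.46 + 0.0867) = 2.13, so δu/u = 0.0613.
Q is then a monomial in u, c, p:
δQ/Q = √((δu/u)² + (-2·δc/c)² + (-2·δp/p)²) = √(0.00376 + 0.0576 + 0.0346) = 0.310
Q = 0.00240, so δQ = 0.310 × 0.00240 = 0.000743.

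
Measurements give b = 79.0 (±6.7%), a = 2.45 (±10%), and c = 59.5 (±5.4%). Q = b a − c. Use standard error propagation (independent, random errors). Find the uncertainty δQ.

Let p = b·a = 194. δp/p = √((1·δb/b)² + (1·δa/a)²) = √(0.00449 + 0.0100) = 0.120, so δp = 23.3.
Q = p − c: δQ = √(δp² + δc²) = √(543 + 10.3) = 23.5

23.5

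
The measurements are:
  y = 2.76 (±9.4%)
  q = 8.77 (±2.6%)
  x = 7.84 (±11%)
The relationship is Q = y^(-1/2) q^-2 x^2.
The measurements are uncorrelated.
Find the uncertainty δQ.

Each factor contributes (exponent × relative error)² to (δQ/Q)²:
  (−½·δy/y)² = (-0.5×0.0940)² = 0.00221;  (-2·δq/q)² = (-2×0.0260)² = 0.00270;  (2·δx/x)² = (2×0.110)² = 0.0484
δQ/Q = √(0.0533) = 0.231
Q = 0.481, so δQ = 0.231 × 0.481 = 0.111.

0.111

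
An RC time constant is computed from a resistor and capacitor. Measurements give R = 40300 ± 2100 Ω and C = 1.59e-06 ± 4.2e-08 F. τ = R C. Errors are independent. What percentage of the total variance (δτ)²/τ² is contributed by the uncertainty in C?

(δτ/τ)² = (1·δR/R)² + (1·δC/C)²
  R term: (1×0.0521)² = 0.00272
  C term: (1×0.0264)² = 0.000698
Total = 0.00341. Share from C = 0.000698/0.00341 = 0.204.

20.4%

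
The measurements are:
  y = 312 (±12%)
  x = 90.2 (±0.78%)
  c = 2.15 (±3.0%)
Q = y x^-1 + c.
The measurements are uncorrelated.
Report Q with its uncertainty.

5.61 ± 0.421

Let p = y·x^-1 = 3.46. δp/p = √((1·δy/y)² + (-1·δx/x)²) = √(0.0144 + 6.08e-05) = 0.120, so δp = 0.416.
Q = p + c: δQ = √(δp² + δc²) = √(0.173 + 0.00416) = 0.421
Q = 5.61.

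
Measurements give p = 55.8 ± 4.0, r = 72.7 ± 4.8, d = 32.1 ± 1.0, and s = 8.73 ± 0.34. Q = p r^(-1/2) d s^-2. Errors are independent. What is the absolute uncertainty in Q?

0.317

Relative error in a monomial: (δQ/Q)² = Σ (nᵢ · δxᵢ/xᵢ)².
  (1·δp/p)² = (1×0.0717)² = 0.00514;  (−½·δr/r)² = (-0.5×0.0660)² = 0.00109;  (1·δd/d)² = (1×0.0312)² = 0.000970;  (-2·δs/s)² = (-2×0.0389)² = 0.00607
δQ/Q = √(0.0133) = 0.115
Q = 2.76, so δQ = 0.115 × 2.76 = 0.317.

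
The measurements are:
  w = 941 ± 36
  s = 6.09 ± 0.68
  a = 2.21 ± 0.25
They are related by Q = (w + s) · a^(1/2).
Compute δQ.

Let u = w + s = 947. δu = √(δw² + δs²) = √(1300 + 0.462) = 36.0, so δu/u = 0.0380.
Q is then a monomial in u, a:
δQ/Q = √((δu/u)² + (½·δa/a)²) = √(0.00145 + 0.00320) = 0.0682
Q = 1410, so δQ = 0.0682 × 1410 = 96.0.

96.0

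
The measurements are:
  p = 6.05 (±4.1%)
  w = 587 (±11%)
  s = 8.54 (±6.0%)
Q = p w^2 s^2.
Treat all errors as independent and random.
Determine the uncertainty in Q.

3.86e+07

Products/powers → add relative errors in quadrature, weighted by exponent:
  (1·δp/p)² = (1×0.0410)² = 0.00168;  (2·δw/w)² = (2×0.110)² = 0.0484;  (2·δs/s)² = (2×0.0600)² = 0.0144
δQ/Q = √(0.0645) = 0.254
Q = 1.52e+08, so δQ = 0.254 × 1.52e+08 = 3.86e+07.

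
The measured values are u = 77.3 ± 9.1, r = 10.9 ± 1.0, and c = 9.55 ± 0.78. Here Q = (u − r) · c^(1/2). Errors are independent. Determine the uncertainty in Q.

Let w = u − r = 66.4. δw = √(δu² + δr²) = √(82.8 + 1.00) = 9.15, so δw/w = 0.138.
Q is then a monomial in w, c:
δQ/Q = √((δw/w)² + (½·δc/c)²) = √(0.0190 + 0.00167) = 0.144
Q = 205, so δQ = 0.144 × 205 = 29.5.

29.5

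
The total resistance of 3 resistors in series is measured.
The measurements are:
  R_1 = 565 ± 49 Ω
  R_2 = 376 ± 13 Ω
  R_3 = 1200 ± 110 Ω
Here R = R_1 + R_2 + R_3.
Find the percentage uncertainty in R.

Each term contributes (cᵢ δxᵢ)² to (δR)²:
  (δR_1)² = 2400;  (δR_2)² = 169;  (δR_3)² = 12100
δR = √(14700) = 121 Ω
R = 2140 Ω, so δR/R = 121/2140 = 0.0566.

5.66%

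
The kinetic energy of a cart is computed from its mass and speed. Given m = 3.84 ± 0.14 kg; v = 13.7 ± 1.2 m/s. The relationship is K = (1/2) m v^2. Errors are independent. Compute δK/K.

0.179

Products/powers → add relative errors in quadrature, weighted by exponent:
  (1·δm/m)² = (1×0.0365)² = 0.00133;  (2·δv/v)² = (2×0.0876)² = 0.0307
δK/K = √(0.0320) = 0.179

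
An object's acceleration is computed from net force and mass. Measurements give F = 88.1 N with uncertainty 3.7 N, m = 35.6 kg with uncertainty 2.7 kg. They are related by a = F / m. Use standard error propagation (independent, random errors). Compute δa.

0.215 m/s^2

For a monomial a ∝ F, m^-1, fractional errors add in quadrature:
  (1·δF/F)² = (1×0.0420)² = 0.00176;  (-1·δm/m)² = (-1×0.0758)² = 0.00575
δa/a = √(0.00752) = 0.0867
a = 2.47 m/s^2, so δa = 0.0867 × 2.47 = 0.215 m/s^2.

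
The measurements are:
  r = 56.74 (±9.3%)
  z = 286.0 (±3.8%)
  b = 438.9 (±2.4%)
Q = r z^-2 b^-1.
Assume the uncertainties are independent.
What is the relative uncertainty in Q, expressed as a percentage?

Each factor contributes (exponent × relative error)² to (δQ/Q)²:
  (1·δr/r)² = (1×0.0930)² = 0.00865;  (-2·δz/z)² = (-2×0.0380)² = 0.00578;  (-1·δb/b)² = (-1×0.0240)² = 0.000576
δQ/Q = √(0.0150) = 0.122

12.2%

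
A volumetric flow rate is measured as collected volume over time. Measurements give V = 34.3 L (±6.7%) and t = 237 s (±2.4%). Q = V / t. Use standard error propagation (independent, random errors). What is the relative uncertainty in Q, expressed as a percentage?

For a monomial Q ∝ V, t^-1, fractional errors add in quadrature:
  (1·δV/V)² = (1×0.0670)² = 0.00449;  (-1·δt/t)² = (-1×0.0240)² = 0.000576
δQ/Q = √(0.00507) = 0.0712

7.12%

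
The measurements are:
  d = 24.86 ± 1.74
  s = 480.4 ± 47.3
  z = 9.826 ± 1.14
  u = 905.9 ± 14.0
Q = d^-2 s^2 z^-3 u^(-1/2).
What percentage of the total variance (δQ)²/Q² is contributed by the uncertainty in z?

67.5%

(δQ/Q)² = (-2·δd/d)² + (2·δs/s)² + (-3·δz/z)² + (−½·δu/u)²
  d term: (-2×0.0700)² = 0.0196
  s term: (2×0.0985)² = 0.0388
  z term: (-3×0.116)² = 0.121
  u term: (-0.5×0.0155)² = 5.97e-05
Total = 0.180. Share from z = 0.121/0.180 = 0.675.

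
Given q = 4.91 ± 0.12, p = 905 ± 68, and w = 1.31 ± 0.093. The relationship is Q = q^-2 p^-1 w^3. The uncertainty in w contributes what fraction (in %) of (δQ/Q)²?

(δQ/Q)² = (-2·δq/q)² + (-1·δp/p)² + (3·δw/w)²
  q term: (-2×0.0244)² = 0.00239
  p term: (-1×0.0751)² = 0.00565
  w term: (3×0.0710)² = 0.0454
Total = 0.0534. Share from w = 0.0454/0.0534 = 0.850.

85.0%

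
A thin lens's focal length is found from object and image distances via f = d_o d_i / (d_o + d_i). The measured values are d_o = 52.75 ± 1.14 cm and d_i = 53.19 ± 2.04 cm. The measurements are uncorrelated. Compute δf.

∂f/∂d_o = (d_i/(d_o+d_i))² = 0.252;  ∂f/∂d_i = (d_o/(d_o+d_i))² = 0.248
δf = √((∂f/∂d_o · δd_o)² + (∂f/∂d_i · δd_i)²) = √(0.0826 + 0.256) = 0.582 cm

0.582 cm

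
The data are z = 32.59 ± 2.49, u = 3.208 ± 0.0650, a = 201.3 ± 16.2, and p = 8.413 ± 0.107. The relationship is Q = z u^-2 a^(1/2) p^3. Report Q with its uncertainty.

26750 ± 2750

Products/powers → add relative errors in quadrature, weighted by exponent:
  (1·δz/z)² = (1×0.0764)² = 0.00584;  (-2·δu/u)² = (-2×0.0203)² = 0.00164;  (½·δa/a)² = (0.5×0.0805)² = 0.00162;  (3·δp/p)² = (3×0.0127)² = 0.00146
δQ/Q = √(0.0106) = 0.103
Q = 26750, so δQ = 0.103 × 26750 = 2750.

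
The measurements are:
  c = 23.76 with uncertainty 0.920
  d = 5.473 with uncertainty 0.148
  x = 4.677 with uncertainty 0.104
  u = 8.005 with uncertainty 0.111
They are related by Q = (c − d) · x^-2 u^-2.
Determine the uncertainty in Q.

Let w = c − d = 18.29. δw = √(δc² + δd²) = √(0.846 + 0.0219) = 0.932, so δw/w = 0.0510.
Q is then a monomial in w, x, u:
δQ/Q = √((δw/w)² + (-2·δx/x)² + (-2·δu/u)²) = √(0.00260 + 0.00198 + 0.000769) = 0.0731
Q = 0.01305, so δQ = 0.0731 × 0.01305 = 0.000954.

0.000954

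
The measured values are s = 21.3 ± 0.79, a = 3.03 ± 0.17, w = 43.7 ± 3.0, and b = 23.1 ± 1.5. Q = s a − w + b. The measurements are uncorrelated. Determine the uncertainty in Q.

5.49

Let p = s·a = 64.5. δp/p = √((1·δs/s)² + (1·δa/a)²) = √(0.00138 + 0.00315) = 0.0673, so δp = 4.34.
Q = p − w + b: δQ = √(δp² + δw² + δb²) = √(18.8 + 9.00 + 2.25) = 5.49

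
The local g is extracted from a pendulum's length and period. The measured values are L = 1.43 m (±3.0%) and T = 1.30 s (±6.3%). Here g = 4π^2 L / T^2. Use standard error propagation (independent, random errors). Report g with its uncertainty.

33.4 ± 4.33 m/s^2

Each factor contributes (exponent × relative error)² to (δg/g)²:
  (1·δL/L)² = (1×0.0300)² = 0.000900;  (-2·δT/T)² = (-2×0.0630)² = 0.0159
δg/g = √(0.0168) = 0.130
g = 33.4 m/s^2, so δg = 0.130 × 33.4 = 4.33 m/s^2.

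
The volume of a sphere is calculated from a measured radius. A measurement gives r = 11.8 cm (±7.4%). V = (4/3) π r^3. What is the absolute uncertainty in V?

1530 cm^3

V ∝ r^3, so δV/V = |3| · δr/r = 3 × 0.0740 = 0.222.
V = 6880 cm^3, so δV = 0.222 × 6880 = 1530 cm^3.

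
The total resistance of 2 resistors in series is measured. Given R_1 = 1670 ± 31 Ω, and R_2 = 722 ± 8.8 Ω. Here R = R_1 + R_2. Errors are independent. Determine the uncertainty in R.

32.2 Ω

R is a linear combination, so absolute uncertainties add in quadrature:
  (δR_1)² = 961;  (δR_2)² = 77.4
δR = √(1040) = 32.2 Ω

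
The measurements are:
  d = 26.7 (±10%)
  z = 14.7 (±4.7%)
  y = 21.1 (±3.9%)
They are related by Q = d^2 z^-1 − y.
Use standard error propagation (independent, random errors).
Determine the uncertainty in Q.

Let p = d^2·z^-1 = 48.5. δp/p = √((2·δd/d)² + (-1·δz/z)²) = √(0.0400 + 0.00221) = 0.205, so δp = 9.96.
Q = p − y: δQ = √(δp² + δy²) = √(99.3 + 0.677) = 10.00

10.00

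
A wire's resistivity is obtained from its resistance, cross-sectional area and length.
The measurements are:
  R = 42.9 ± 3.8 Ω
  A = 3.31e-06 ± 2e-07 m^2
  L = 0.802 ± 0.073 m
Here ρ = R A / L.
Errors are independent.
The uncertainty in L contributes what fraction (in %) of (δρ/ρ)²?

(δρ/ρ)² = (1·δR/R)² + (1·δA/A)² + (-1·δL/L)²
  R term: (1×0.0886)² = 0.00785
  A term: (1×0.0604)² = 0.00365
  L term: (-1×0.0910)² = 0.00829
Total = 0.0198. Share from L = 0.00829/0.0198 = 0.419.

41.9%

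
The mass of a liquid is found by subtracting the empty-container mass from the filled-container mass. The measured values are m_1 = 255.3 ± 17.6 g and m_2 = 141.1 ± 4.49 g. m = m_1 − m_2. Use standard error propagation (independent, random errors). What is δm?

Absolute uncertainties add in quadrature for a linear combination:
  (δm_1)² = 310;  (δm_2)² = 20.2
δm = √(330) = 18.2 g

18.2 g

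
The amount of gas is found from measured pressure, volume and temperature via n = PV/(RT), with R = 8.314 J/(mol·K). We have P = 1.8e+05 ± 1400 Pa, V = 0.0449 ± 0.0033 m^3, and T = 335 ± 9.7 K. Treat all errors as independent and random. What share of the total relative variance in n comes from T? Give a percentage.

13.3%

(δn/n)² = (1·δP/P)² + (1·δV/V)² + (-1·δT/T)²
  P term: (1×0.00778)² = 6.05e-05
  V term: (1×0.0735)² = 0.00540
  T term: (-1×0.0290)² = 0.000838
Total = 0.00630. Share from T = 0.000838/0.00630 = 0.133.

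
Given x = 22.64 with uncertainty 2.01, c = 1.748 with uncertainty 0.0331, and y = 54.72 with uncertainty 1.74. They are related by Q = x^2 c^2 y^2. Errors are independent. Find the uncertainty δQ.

9.02e+05

Products/powers → add relative errors in quadrature, weighted by exponent:
  (2·δx/x)² = (2×0.0888)² = 0.0315;  (2·δc/c)² = (2×0.0189)² = 0.00143;  (2·δy/y)² = (2×0.0318)² = 0.00404
δQ/Q = √(0.0370) = 0.192
Q = 4.69e+06, so δQ = 0.192 × 4.69e+06 = 9.02e+05.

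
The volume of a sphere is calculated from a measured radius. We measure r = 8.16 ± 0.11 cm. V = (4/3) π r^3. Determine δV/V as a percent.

4.04%

V ∝ r^3, so δV/V = |3| · δr/r = 3 × 0.0135 = 0.0404.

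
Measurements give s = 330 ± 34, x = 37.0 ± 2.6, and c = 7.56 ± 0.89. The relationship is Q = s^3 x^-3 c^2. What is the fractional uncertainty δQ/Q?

0.442

Each factor contributes (exponent × relative error)² to (δQ/Q)²:
  (3·δs/s)² = (3×0.103)² = 0.0955;  (-3·δx/x)² = (-3×0.0703)² = 0.0444;  (2·δc/c)² = (2×0.118)² = 0.0554
δQ/Q = √(0.195) = 0.442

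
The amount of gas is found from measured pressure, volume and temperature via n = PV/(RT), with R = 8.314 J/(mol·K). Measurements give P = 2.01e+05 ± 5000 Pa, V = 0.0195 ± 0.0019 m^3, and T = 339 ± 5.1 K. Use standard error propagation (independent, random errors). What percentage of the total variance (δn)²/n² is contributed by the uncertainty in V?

(δn/n)² = (1·δP/P)² + (1·δV/V)² + (-1·δT/T)²
  P term: (1×0.0249)² = 0.000619
  V term: (1×0.0974)² = 0.00949
  T term: (-1×0.0150)² = 0.000226
Total = 0.0103. Share from V = 0.00949/0.0103 = 0.918.

91.8%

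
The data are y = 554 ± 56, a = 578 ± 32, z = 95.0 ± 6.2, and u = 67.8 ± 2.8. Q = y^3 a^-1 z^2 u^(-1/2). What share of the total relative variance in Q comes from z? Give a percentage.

15.1%

(δQ/Q)² = (3·δy/y)² + (-1·δa/a)² + (2·δz/z)² + (−½·δu/u)²
  y term: (3×0.101)² = 0.0920
  a term: (-1×0.0554)² = 0.00307
  z term: (2×0.0653)² = 0.0170
  u term: (-0.5×0.0413)² = 0.000426
Total = 0.112. Share from z = 0.0170/0.112 = 0.151.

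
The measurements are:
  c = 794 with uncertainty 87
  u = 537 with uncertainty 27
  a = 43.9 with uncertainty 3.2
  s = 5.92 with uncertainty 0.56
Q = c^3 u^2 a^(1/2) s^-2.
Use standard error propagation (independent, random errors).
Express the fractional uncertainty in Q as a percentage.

Each factor contributes (exponent × relative error)² to (δQ/Q)²:
  (3·δc/c)² = (3×0.110)² = 0.108;  (2·δu/u)² = (2×0.0503)² = 0.0101;  (½·δa/a)² = (0.5×0.0729)² = 0.00133;  (-2·δs/s)² = (-2×0.0946)² = 0.0358
δQ/Q = √(0.155) = 0.394

39.4%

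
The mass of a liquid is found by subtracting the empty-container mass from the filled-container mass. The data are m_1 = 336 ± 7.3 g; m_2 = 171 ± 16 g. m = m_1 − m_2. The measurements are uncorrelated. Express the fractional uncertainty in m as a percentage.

10.7%

Sums and differences: (δm)² = Σ (cᵢ δxᵢ)².
  (δm_1)² = 53.3;  (δm_2)² = 256
δm = √(309) = 17.6 g
m = 165 g, so δm/m = 17.6/165 = 0.107.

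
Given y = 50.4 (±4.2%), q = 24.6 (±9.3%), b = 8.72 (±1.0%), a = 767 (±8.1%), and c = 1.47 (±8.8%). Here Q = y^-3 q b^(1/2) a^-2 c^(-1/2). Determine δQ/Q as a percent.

Q is a product of powers, so relative uncertainties combine in quadrature:
  (-3·δy/y)² = (-3×0.0420)² = 0.0159;  (1·δq/q)² = (1×0.0930)² = 0.00865;  (½·δb/b)² = (0.5×0.0100)² = 2.5e-05;  (-2·δa/a)² = (-2×0.0810)² = 0.0262;  (−½·δc/c)² = (-0.5×0.0880)² = 0.00194
δQ/Q = √(0.0527) = 0.230

23.0%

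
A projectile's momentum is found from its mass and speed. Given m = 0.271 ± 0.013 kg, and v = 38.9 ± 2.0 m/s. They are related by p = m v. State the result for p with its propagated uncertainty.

10.5 ± 0.741 kg·m/s

For a monomial p ∝ m, v, fractional errors add in quadrature:
  (1·δm/m)² = (1×0.0480)² = 0.00230;  (1·δv/v)² = (1×0.0514)² = 0.00264
δp/p = √(0.00494) = 0.0703
p = 10.5 kg·m/s, so δp = 0.0703 × 10.5 = 0.741 kg·m/s.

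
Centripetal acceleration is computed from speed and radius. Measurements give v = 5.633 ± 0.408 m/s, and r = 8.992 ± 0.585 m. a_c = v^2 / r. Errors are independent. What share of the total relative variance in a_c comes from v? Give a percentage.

83.2%

(δa_c/a_c)² = (2·δv/v)² + (-1·δr/r)²
  v term: (2×0.0724)² = 0.0210
  r term: (-1×0.0651)² = 0.00423
Total = 0.0252. Share from v = 0.0210/0.0252 = 0.832.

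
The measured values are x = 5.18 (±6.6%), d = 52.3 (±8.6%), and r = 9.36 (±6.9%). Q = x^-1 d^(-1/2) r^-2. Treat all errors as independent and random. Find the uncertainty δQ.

Relative error in a monomial: (δQ/Q)² = Σ (nᵢ · δxᵢ/xᵢ)².
  (-1·δx/x)² = (-1×0.0660)² = 0.00436;  (−½·δd/d)² = (-0.5×0.0860)² = 0.00185;  (-2·δr/r)² = (-2×0.0690)² = 0.0190
δQ/Q = √(0.0252) = 0.159
Q = 0.000305, so δQ = 0.159 × 0.000305 = 4.84e-05.

4.84e-05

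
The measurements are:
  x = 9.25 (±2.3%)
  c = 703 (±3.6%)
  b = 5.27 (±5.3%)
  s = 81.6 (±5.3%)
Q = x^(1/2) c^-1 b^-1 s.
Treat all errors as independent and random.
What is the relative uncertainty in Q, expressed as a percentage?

8.39%

Q is a product of powers, so relative uncertainties combine in quadrature:
  (½·δx/x)² = (0.5×0.0230)² = 0.000132;  (-1·δc/c)² = (-1×0.0360)² = 0.00130;  (-1·δb/b)² = (-1×0.0530)² = 0.00281;  (1·δs/s)² = (1×0.0530)² = 0.00281
δQ/Q = √(0.00705) = 0.0839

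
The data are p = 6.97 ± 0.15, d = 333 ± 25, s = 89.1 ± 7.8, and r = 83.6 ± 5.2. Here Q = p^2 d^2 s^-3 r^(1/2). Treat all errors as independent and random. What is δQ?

21.4

Q is a product of powers, so relative uncertainties combine in quadrature:
  (2·δp/p)² = (2×0.0215)² = 0.00185;  (2·δd/d)² = (2×0.0751)² = 0.0225;  (-3·δs/s)² = (-3×0.0875)² = 0.0690;  (½·δr/r)² = (0.5×0.0622)² = 0.000967
δQ/Q = √(0.0943) = 0.307
Q = 69.6, so δQ = 0.307 × 69.6 = 21.4.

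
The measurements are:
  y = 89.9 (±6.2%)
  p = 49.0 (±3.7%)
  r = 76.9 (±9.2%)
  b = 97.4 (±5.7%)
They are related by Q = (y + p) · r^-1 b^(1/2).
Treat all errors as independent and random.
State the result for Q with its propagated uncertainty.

17.8 ± 1.87

Let u = y + p = 139. δu = √(δy² + δp²) = √(31.1 + 3.29) = 5.86, so δu/u = 0.0422.
Q is then a monomial in u, r, b:
δQ/Q = √((δu/u)² + (-1·δr/r)² + (½·δb/b)²) = √(0.00178 + 0.00846 + 0.000812) = 0.105
Q = 17.8, so δQ = 0.105 × 17.8 = 1.87.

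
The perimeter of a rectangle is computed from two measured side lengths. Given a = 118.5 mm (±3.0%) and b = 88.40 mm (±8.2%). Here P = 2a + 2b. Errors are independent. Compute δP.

For a sum/difference, combine absolute errors in quadrature:
  (2·δa)² = 50.6;  (2·δb)² = 210
δP = √(261) = 16.1 mm

16.1 mm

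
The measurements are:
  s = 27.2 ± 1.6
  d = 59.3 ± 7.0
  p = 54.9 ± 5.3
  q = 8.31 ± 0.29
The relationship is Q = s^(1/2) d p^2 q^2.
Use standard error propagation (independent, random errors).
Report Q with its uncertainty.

Since Q is a product/quotient, work with relative uncertainties:
  (½·δs/s)² = (0.5×0.0588)² = 0.000865;  (1·δd/d)² = (1×0.118)² = 0.0139;  (2·δp/p)² = (2×0.0965)² = 0.0373;  (2·δq/q)² = (2×0.0349)² = 0.00487
δQ/Q = √(0.0570) = 0.239
Q = 6.44e+07, so δQ = 0.239 × 6.44e+07 = 1.54e+07.

(6.44 ± 1.54) × 10^7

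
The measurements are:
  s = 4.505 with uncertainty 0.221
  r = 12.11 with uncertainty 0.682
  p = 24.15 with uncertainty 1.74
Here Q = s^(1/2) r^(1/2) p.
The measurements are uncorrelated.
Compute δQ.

Relative error in a monomial: (δQ/Q)² = Σ (nᵢ · δxᵢ/xᵢ)².
  (½·δs/s)² = (0.5×0.0491)² = 0.000602;  (½·δr/r)² = (0.5×0.0563)² = 0.000793;  (1·δp/p)² = (1×0.0720)² = 0.00519
δQ/Q = √(0.00659) = 0.0812
Q = 178.4, so δQ = 0.0812 × 178.4 = 14.5.

14.5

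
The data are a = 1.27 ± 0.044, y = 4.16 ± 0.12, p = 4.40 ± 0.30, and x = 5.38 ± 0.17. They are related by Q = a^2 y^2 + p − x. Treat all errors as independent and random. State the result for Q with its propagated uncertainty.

Let w = a^2·y^2 = 27.9. δw/w = √((2·δa/a)² + (2·δy/y)²) = √(0.00480 + 0.00333) = 0.0902, so δw = 2.52.
Q = w + p − x: δQ = √(δw² + δp² + δx²) = √(6.33 + 0.0900 + 0.0289) = 2.54
Q = 26.9.

26.9 ± 2.54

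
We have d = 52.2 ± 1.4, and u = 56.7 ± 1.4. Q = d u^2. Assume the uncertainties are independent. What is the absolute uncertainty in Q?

For a monomial Q ∝ d, u^2, fractional errors add in quadrature:
  (1·δd/d)² = (1×0.0268)² = 0.000719;  (2·δu/u)² = (2×0.0247)² = 0.00244
δQ/Q = √(0.00316) = 0.0562
Q = 1.68e+05, so δQ = 0.0562 × 1.68e+05 = 9430.

9430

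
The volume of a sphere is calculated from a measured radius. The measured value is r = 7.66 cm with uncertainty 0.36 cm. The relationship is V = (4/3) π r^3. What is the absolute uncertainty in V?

V ∝ r^3, so δV/V = |3| · δr/r = 3 × 0.0470 = 0.141.
V = 1880 cm^3, so δV = 0.141 × 1880 = 265 cm^3.

265 cm^3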